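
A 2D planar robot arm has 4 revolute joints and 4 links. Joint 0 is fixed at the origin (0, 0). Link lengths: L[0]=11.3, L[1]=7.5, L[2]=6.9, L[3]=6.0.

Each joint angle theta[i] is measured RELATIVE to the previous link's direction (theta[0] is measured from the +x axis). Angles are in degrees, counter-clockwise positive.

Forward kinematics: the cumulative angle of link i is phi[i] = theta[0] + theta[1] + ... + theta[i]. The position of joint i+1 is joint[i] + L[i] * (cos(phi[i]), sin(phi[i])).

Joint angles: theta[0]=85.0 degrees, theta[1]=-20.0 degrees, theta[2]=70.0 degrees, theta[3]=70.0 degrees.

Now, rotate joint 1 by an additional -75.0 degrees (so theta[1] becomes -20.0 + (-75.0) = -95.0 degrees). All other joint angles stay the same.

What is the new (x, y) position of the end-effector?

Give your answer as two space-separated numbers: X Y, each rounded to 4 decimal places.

joint[0] = (0.0000, 0.0000)  (base)
link 0: phi[0] = 85 = 85 deg
  cos(85 deg) = 0.0872, sin(85 deg) = 0.9962
  joint[1] = (0.0000, 0.0000) + 11.3 * (0.0872, 0.9962) = (0.0000 + 0.9849, 0.0000 + 11.2570) = (0.9849, 11.2570)
link 1: phi[1] = 85 + -95 = -10 deg
  cos(-10 deg) = 0.9848, sin(-10 deg) = -0.1736
  joint[2] = (0.9849, 11.2570) + 7.5 * (0.9848, -0.1736) = (0.9849 + 7.3861, 11.2570 + -1.3024) = (8.3709, 9.9546)
link 2: phi[2] = 85 + -95 + 70 = 60 deg
  cos(60 deg) = 0.5000, sin(60 deg) = 0.8660
  joint[3] = (8.3709, 9.9546) + 6.9 * (0.5000, 0.8660) = (8.3709 + 3.4500, 9.9546 + 5.9756) = (11.8209, 15.9302)
link 3: phi[3] = 85 + -95 + 70 + 70 = 130 deg
  cos(130 deg) = -0.6428, sin(130 deg) = 0.7660
  joint[4] = (11.8209, 15.9302) + 6 * (-0.6428, 0.7660) = (11.8209 + -3.8567, 15.9302 + 4.5963) = (7.9642, 20.5265)
End effector: (7.9642, 20.5265)

Answer: 7.9642 20.5265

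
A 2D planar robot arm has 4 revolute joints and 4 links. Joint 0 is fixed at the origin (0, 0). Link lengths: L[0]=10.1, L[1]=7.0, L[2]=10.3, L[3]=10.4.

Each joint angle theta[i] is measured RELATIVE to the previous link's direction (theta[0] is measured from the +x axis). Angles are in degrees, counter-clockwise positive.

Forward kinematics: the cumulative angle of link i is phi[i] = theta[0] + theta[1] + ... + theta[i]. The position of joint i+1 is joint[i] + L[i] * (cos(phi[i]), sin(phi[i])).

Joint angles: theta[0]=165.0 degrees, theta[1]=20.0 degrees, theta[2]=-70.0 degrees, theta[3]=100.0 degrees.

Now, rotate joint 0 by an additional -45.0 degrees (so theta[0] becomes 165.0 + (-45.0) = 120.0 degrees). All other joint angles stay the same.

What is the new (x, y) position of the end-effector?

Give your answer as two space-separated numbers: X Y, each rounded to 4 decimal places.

joint[0] = (0.0000, 0.0000)  (base)
link 0: phi[0] = 120 = 120 deg
  cos(120 deg) = -0.5000, sin(120 deg) = 0.8660
  joint[1] = (0.0000, 0.0000) + 10.1 * (-0.5000, 0.8660) = (0.0000 + -5.0500, 0.0000 + 8.7469) = (-5.0500, 8.7469)
link 1: phi[1] = 120 + 20 = 140 deg
  cos(140 deg) = -0.7660, sin(140 deg) = 0.6428
  joint[2] = (-5.0500, 8.7469) + 7 * (-0.7660, 0.6428) = (-5.0500 + -5.3623, 8.7469 + 4.4995) = (-10.4123, 13.2464)
link 2: phi[2] = 120 + 20 + -70 = 70 deg
  cos(70 deg) = 0.3420, sin(70 deg) = 0.9397
  joint[3] = (-10.4123, 13.2464) + 10.3 * (0.3420, 0.9397) = (-10.4123 + 3.5228, 13.2464 + 9.6788) = (-6.8895, 22.9252)
link 3: phi[3] = 120 + 20 + -70 + 100 = 170 deg
  cos(170 deg) = -0.9848, sin(170 deg) = 0.1736
  joint[4] = (-6.8895, 22.9252) + 10.4 * (-0.9848, 0.1736) = (-6.8895 + -10.2420, 22.9252 + 1.8059) = (-17.1315, 24.7311)
End effector: (-17.1315, 24.7311)

Answer: -17.1315 24.7311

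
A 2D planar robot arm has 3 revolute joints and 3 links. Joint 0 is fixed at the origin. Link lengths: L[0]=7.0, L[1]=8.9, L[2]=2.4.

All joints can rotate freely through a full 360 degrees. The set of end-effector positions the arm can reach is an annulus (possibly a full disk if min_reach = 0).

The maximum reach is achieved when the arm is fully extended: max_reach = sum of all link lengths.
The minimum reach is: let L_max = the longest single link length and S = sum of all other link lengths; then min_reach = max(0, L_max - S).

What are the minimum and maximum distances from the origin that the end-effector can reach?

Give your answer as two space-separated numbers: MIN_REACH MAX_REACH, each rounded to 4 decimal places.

Link lengths: [7.0, 8.9, 2.4]
max_reach = 7 + 8.9 + 2.4 = 18.3
L_max = max([7.0, 8.9, 2.4]) = 8.9
S (sum of others) = 18.3 - 8.9 = 9.4
min_reach = max(0, 8.9 - 9.4) = max(0, -0.5) = 0

Answer: 0.0000 18.3000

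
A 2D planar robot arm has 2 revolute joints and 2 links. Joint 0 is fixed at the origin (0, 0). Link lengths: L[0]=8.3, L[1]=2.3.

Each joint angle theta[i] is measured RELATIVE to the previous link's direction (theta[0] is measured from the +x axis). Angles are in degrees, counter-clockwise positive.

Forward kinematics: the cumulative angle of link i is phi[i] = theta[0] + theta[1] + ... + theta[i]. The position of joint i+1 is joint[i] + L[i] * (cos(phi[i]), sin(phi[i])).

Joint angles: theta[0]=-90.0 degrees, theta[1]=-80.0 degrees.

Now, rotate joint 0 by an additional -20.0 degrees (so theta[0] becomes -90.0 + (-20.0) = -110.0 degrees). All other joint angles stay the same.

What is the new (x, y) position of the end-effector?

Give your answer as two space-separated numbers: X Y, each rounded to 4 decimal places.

joint[0] = (0.0000, 0.0000)  (base)
link 0: phi[0] = -110 = -110 deg
  cos(-110 deg) = -0.3420, sin(-110 deg) = -0.9397
  joint[1] = (0.0000, 0.0000) + 8.3 * (-0.3420, -0.9397) = (0.0000 + -2.8388, 0.0000 + -7.7994) = (-2.8388, -7.7994)
link 1: phi[1] = -110 + -80 = -190 deg
  cos(-190 deg) = -0.9848, sin(-190 deg) = 0.1736
  joint[2] = (-2.8388, -7.7994) + 2.3 * (-0.9848, 0.1736) = (-2.8388 + -2.2651, -7.7994 + 0.3994) = (-5.1038, -7.4001)
End effector: (-5.1038, -7.4001)

Answer: -5.1038 -7.4001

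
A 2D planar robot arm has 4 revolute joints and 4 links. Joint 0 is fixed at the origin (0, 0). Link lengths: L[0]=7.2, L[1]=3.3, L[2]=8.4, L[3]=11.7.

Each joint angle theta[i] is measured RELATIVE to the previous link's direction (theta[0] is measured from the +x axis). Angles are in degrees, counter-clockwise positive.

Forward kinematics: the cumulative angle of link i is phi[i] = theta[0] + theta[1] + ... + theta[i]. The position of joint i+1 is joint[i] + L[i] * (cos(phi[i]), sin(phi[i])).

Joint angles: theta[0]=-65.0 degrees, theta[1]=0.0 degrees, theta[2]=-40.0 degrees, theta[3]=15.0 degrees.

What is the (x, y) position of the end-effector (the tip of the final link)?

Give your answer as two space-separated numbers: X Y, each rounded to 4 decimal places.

Answer: 2.2634 -29.3300

Derivation:
joint[0] = (0.0000, 0.0000)  (base)
link 0: phi[0] = -65 = -65 deg
  cos(-65 deg) = 0.4226, sin(-65 deg) = -0.9063
  joint[1] = (0.0000, 0.0000) + 7.2 * (0.4226, -0.9063) = (0.0000 + 3.0429, 0.0000 + -6.5254) = (3.0429, -6.5254)
link 1: phi[1] = -65 + 0 = -65 deg
  cos(-65 deg) = 0.4226, sin(-65 deg) = -0.9063
  joint[2] = (3.0429, -6.5254) + 3.3 * (0.4226, -0.9063) = (3.0429 + 1.3946, -6.5254 + -2.9908) = (4.4375, -9.5162)
link 2: phi[2] = -65 + 0 + -40 = -105 deg
  cos(-105 deg) = -0.2588, sin(-105 deg) = -0.9659
  joint[3] = (4.4375, -9.5162) + 8.4 * (-0.2588, -0.9659) = (4.4375 + -2.1741, -9.5162 + -8.1138) = (2.2634, -17.6300)
link 3: phi[3] = -65 + 0 + -40 + 15 = -90 deg
  cos(-90 deg) = 0.0000, sin(-90 deg) = -1.0000
  joint[4] = (2.2634, -17.6300) + 11.7 * (0.0000, -1.0000) = (2.2634 + 0.0000, -17.6300 + -11.7000) = (2.2634, -29.3300)
End effector: (2.2634, -29.3300)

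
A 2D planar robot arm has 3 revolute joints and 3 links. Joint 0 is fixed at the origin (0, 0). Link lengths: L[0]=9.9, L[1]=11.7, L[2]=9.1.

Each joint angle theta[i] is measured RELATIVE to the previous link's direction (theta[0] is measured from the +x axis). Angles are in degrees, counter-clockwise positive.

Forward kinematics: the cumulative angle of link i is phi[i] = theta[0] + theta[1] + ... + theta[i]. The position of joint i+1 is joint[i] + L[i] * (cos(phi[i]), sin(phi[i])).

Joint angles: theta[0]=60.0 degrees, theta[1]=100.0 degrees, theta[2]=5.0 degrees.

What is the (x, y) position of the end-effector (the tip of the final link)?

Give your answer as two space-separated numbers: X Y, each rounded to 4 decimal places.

joint[0] = (0.0000, 0.0000)  (base)
link 0: phi[0] = 60 = 60 deg
  cos(60 deg) = 0.5000, sin(60 deg) = 0.8660
  joint[1] = (0.0000, 0.0000) + 9.9 * (0.5000, 0.8660) = (0.0000 + 4.9500, 0.0000 + 8.5737) = (4.9500, 8.5737)
link 1: phi[1] = 60 + 100 = 160 deg
  cos(160 deg) = -0.9397, sin(160 deg) = 0.3420
  joint[2] = (4.9500, 8.5737) + 11.7 * (-0.9397, 0.3420) = (4.9500 + -10.9944, 8.5737 + 4.0016) = (-6.0444, 12.5753)
link 2: phi[2] = 60 + 100 + 5 = 165 deg
  cos(165 deg) = -0.9659, sin(165 deg) = 0.2588
  joint[3] = (-6.0444, 12.5753) + 9.1 * (-0.9659, 0.2588) = (-6.0444 + -8.7899, 12.5753 + 2.3553) = (-14.8343, 14.9305)
End effector: (-14.8343, 14.9305)

Answer: -14.8343 14.9305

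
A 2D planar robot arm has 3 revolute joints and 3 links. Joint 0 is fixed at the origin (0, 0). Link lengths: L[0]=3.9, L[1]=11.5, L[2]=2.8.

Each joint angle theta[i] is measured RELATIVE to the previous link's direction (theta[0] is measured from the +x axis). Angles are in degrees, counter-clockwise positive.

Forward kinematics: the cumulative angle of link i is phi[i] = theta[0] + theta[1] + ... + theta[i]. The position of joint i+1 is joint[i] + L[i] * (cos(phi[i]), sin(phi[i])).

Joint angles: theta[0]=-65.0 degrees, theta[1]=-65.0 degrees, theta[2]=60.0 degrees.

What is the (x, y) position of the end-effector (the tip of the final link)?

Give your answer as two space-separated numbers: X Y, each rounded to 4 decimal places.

joint[0] = (0.0000, 0.0000)  (base)
link 0: phi[0] = -65 = -65 deg
  cos(-65 deg) = 0.4226, sin(-65 deg) = -0.9063
  joint[1] = (0.0000, 0.0000) + 3.9 * (0.4226, -0.9063) = (0.0000 + 1.6482, 0.0000 + -3.5346) = (1.6482, -3.5346)
link 1: phi[1] = -65 + -65 = -130 deg
  cos(-130 deg) = -0.6428, sin(-130 deg) = -0.7660
  joint[2] = (1.6482, -3.5346) + 11.5 * (-0.6428, -0.7660) = (1.6482 + -7.3921, -3.5346 + -8.8095) = (-5.7438, -12.3441)
link 2: phi[2] = -65 + -65 + 60 = -70 deg
  cos(-70 deg) = 0.3420, sin(-70 deg) = -0.9397
  joint[3] = (-5.7438, -12.3441) + 2.8 * (0.3420, -0.9397) = (-5.7438 + 0.9577, -12.3441 + -2.6311) = (-4.7862, -14.9753)
End effector: (-4.7862, -14.9753)

Answer: -4.7862 -14.9753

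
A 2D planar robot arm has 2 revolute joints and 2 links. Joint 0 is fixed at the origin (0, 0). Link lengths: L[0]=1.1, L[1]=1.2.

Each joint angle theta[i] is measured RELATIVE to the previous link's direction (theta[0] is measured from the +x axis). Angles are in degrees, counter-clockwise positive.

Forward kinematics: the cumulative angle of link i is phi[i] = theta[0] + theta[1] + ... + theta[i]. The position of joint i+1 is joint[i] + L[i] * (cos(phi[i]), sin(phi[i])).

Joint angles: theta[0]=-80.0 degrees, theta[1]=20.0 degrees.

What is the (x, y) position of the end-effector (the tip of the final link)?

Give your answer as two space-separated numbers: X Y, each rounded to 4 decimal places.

joint[0] = (0.0000, 0.0000)  (base)
link 0: phi[0] = -80 = -80 deg
  cos(-80 deg) = 0.1736, sin(-80 deg) = -0.9848
  joint[1] = (0.0000, 0.0000) + 1.1 * (0.1736, -0.9848) = (0.0000 + 0.1910, 0.0000 + -1.0833) = (0.1910, -1.0833)
link 1: phi[1] = -80 + 20 = -60 deg
  cos(-60 deg) = 0.5000, sin(-60 deg) = -0.8660
  joint[2] = (0.1910, -1.0833) + 1.2 * (0.5000, -0.8660) = (0.1910 + 0.6000, -1.0833 + -1.0392) = (0.7910, -2.1225)
End effector: (0.7910, -2.1225)

Answer: 0.7910 -2.1225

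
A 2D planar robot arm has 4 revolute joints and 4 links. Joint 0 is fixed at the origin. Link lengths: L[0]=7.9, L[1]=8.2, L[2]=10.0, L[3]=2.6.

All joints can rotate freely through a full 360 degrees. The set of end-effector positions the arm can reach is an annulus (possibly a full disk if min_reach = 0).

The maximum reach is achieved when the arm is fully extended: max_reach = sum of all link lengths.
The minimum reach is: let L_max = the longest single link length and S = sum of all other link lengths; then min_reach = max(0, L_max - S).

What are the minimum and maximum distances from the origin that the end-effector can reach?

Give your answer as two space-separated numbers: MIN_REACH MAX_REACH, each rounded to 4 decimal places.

Link lengths: [7.9, 8.2, 10.0, 2.6]
max_reach = 7.9 + 8.2 + 10 + 2.6 = 28.7
L_max = max([7.9, 8.2, 10.0, 2.6]) = 10
S (sum of others) = 28.7 - 10 = 18.7
min_reach = max(0, 10 - 18.7) = max(0, -8.7) = 0

Answer: 0.0000 28.7000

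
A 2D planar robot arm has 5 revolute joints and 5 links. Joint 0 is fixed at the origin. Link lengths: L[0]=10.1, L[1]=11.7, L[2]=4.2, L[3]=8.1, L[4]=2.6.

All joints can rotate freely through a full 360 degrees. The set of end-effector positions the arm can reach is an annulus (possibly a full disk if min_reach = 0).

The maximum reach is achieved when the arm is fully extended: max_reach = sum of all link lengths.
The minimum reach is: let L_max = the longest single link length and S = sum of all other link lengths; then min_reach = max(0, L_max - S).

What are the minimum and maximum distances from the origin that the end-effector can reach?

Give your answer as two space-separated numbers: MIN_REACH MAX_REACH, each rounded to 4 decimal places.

Link lengths: [10.1, 11.7, 4.2, 8.1, 2.6]
max_reach = 10.1 + 11.7 + 4.2 + 8.1 + 2.6 = 36.7
L_max = max([10.1, 11.7, 4.2, 8.1, 2.6]) = 11.7
S (sum of others) = 36.7 - 11.7 = 25
min_reach = max(0, 11.7 - 25) = max(0, -13.3) = 0

Answer: 0.0000 36.7000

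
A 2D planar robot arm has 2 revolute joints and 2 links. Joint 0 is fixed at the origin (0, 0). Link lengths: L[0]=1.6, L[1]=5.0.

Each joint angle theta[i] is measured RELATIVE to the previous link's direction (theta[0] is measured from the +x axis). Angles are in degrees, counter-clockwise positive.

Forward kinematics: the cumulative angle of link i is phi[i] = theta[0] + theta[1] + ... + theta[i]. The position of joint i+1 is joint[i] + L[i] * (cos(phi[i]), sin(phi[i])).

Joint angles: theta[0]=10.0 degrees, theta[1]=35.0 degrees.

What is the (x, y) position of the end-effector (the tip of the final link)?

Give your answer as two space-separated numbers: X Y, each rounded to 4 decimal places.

Answer: 5.1112 3.8134

Derivation:
joint[0] = (0.0000, 0.0000)  (base)
link 0: phi[0] = 10 = 10 deg
  cos(10 deg) = 0.9848, sin(10 deg) = 0.1736
  joint[1] = (0.0000, 0.0000) + 1.6 * (0.9848, 0.1736) = (0.0000 + 1.5757, 0.0000 + 0.2778) = (1.5757, 0.2778)
link 1: phi[1] = 10 + 35 = 45 deg
  cos(45 deg) = 0.7071, sin(45 deg) = 0.7071
  joint[2] = (1.5757, 0.2778) + 5 * (0.7071, 0.7071) = (1.5757 + 3.5355, 0.2778 + 3.5355) = (5.1112, 3.8134)
End effector: (5.1112, 3.8134)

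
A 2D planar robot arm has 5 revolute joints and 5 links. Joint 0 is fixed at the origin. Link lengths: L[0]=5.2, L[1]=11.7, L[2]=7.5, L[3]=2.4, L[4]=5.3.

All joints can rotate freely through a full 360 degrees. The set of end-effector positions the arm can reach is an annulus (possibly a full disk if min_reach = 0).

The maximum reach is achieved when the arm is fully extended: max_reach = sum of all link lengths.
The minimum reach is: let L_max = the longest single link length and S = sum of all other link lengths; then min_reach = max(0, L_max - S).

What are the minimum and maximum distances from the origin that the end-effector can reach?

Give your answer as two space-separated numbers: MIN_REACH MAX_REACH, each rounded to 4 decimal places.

Link lengths: [5.2, 11.7, 7.5, 2.4, 5.3]
max_reach = 5.2 + 11.7 + 7.5 + 2.4 + 5.3 = 32.1
L_max = max([5.2, 11.7, 7.5, 2.4, 5.3]) = 11.7
S (sum of others) = 32.1 - 11.7 = 20.4
min_reach = max(0, 11.7 - 20.4) = max(0, -8.7) = 0

Answer: 0.0000 32.1000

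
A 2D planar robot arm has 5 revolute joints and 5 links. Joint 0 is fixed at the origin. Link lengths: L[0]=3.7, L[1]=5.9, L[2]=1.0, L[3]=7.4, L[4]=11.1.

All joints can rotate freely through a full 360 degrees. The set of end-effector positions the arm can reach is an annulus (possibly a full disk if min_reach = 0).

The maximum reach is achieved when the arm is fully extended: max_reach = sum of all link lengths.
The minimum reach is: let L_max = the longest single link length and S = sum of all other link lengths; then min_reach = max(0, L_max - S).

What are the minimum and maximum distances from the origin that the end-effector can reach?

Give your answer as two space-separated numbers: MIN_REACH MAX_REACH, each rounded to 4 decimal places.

Answer: 0.0000 29.1000

Derivation:
Link lengths: [3.7, 5.9, 1.0, 7.4, 11.1]
max_reach = 3.7 + 5.9 + 1 + 7.4 + 11.1 = 29.1
L_max = max([3.7, 5.9, 1.0, 7.4, 11.1]) = 11.1
S (sum of others) = 29.1 - 11.1 = 18
min_reach = max(0, 11.1 - 18) = max(0, -6.9) = 0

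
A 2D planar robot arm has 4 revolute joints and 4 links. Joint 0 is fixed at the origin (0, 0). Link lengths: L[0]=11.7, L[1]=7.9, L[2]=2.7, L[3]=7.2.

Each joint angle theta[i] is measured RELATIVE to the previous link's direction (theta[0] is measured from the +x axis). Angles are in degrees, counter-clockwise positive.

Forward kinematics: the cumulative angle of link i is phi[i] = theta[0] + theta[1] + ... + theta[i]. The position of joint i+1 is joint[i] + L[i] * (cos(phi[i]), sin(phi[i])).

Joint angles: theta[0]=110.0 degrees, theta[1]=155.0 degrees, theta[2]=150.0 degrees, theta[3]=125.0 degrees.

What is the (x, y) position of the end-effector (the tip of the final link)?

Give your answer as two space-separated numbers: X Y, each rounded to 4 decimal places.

joint[0] = (0.0000, 0.0000)  (base)
link 0: phi[0] = 110 = 110 deg
  cos(110 deg) = -0.3420, sin(110 deg) = 0.9397
  joint[1] = (0.0000, 0.0000) + 11.7 * (-0.3420, 0.9397) = (0.0000 + -4.0016, 0.0000 + 10.9944) = (-4.0016, 10.9944)
link 1: phi[1] = 110 + 155 = 265 deg
  cos(265 deg) = -0.0872, sin(265 deg) = -0.9962
  joint[2] = (-4.0016, 10.9944) + 7.9 * (-0.0872, -0.9962) = (-4.0016 + -0.6885, 10.9944 + -7.8699) = (-4.6902, 3.1245)
link 2: phi[2] = 110 + 155 + 150 = 415 deg
  cos(415 deg) = 0.5736, sin(415 deg) = 0.8192
  joint[3] = (-4.6902, 3.1245) + 2.7 * (0.5736, 0.8192) = (-4.6902 + 1.5487, 3.1245 + 2.2117) = (-3.1415, 5.3362)
link 3: phi[3] = 110 + 155 + 150 + 125 = 540 deg
  cos(540 deg) = -1.0000, sin(540 deg) = 0.0000
  joint[4] = (-3.1415, 5.3362) + 7.2 * (-1.0000, 0.0000) = (-3.1415 + -7.2000, 5.3362 + 0.0000) = (-10.3415, 5.3362)
End effector: (-10.3415, 5.3362)

Answer: -10.3415 5.3362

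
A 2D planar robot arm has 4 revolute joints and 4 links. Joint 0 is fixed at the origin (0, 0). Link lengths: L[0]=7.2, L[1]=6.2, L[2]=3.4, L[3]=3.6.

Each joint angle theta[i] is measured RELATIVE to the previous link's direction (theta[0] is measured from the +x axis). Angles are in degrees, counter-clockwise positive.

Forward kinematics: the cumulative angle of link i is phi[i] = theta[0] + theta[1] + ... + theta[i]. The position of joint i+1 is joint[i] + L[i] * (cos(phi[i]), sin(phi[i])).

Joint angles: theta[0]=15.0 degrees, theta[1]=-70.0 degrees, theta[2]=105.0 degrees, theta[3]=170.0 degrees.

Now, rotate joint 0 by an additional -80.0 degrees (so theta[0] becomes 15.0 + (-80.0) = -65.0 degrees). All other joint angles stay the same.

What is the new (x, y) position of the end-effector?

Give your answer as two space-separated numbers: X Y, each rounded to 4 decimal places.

joint[0] = (0.0000, 0.0000)  (base)
link 0: phi[0] = -65 = -65 deg
  cos(-65 deg) = 0.4226, sin(-65 deg) = -0.9063
  joint[1] = (0.0000, 0.0000) + 7.2 * (0.4226, -0.9063) = (0.0000 + 3.0429, 0.0000 + -6.5254) = (3.0429, -6.5254)
link 1: phi[1] = -65 + -70 = -135 deg
  cos(-135 deg) = -0.7071, sin(-135 deg) = -0.7071
  joint[2] = (3.0429, -6.5254) + 6.2 * (-0.7071, -0.7071) = (3.0429 + -4.3841, -6.5254 + -4.3841) = (-1.3412, -10.9095)
link 2: phi[2] = -65 + -70 + 105 = -30 deg
  cos(-30 deg) = 0.8660, sin(-30 deg) = -0.5000
  joint[3] = (-1.3412, -10.9095) + 3.4 * (0.8660, -0.5000) = (-1.3412 + 2.9445, -10.9095 + -1.7000) = (1.6033, -12.6095)
link 3: phi[3] = -65 + -70 + 105 + 170 = 140 deg
  cos(140 deg) = -0.7660, sin(140 deg) = 0.6428
  joint[4] = (1.6033, -12.6095) + 3.6 * (-0.7660, 0.6428) = (1.6033 + -2.7578, -12.6095 + 2.3140) = (-1.1545, -10.2954)
End effector: (-1.1545, -10.2954)

Answer: -1.1545 -10.2954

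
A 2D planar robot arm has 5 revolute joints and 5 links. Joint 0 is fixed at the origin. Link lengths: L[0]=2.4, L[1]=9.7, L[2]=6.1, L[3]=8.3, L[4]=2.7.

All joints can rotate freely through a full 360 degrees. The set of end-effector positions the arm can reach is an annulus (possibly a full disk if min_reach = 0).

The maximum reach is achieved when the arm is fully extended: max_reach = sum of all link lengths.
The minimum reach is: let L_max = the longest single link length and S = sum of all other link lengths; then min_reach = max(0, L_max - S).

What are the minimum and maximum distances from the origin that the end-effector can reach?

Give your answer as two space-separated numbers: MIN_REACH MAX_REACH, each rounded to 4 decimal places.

Answer: 0.0000 29.2000

Derivation:
Link lengths: [2.4, 9.7, 6.1, 8.3, 2.7]
max_reach = 2.4 + 9.7 + 6.1 + 8.3 + 2.7 = 29.2
L_max = max([2.4, 9.7, 6.1, 8.3, 2.7]) = 9.7
S (sum of others) = 29.2 - 9.7 = 19.5
min_reach = max(0, 9.7 - 19.5) = max(0, -9.8) = 0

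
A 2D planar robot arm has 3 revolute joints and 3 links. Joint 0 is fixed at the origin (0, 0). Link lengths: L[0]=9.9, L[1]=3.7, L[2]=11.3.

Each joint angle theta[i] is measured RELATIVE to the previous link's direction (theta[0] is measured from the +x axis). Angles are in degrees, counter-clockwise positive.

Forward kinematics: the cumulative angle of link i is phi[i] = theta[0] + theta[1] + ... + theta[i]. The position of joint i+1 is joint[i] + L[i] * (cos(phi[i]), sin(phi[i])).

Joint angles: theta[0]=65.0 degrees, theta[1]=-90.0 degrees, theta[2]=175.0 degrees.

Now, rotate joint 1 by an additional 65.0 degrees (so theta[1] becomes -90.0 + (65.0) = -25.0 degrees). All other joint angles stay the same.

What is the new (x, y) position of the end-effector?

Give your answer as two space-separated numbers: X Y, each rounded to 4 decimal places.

joint[0] = (0.0000, 0.0000)  (base)
link 0: phi[0] = 65 = 65 deg
  cos(65 deg) = 0.4226, sin(65 deg) = 0.9063
  joint[1] = (0.0000, 0.0000) + 9.9 * (0.4226, 0.9063) = (0.0000 + 4.1839, 0.0000 + 8.9724) = (4.1839, 8.9724)
link 1: phi[1] = 65 + -25 = 40 deg
  cos(40 deg) = 0.7660, sin(40 deg) = 0.6428
  joint[2] = (4.1839, 8.9724) + 3.7 * (0.7660, 0.6428) = (4.1839 + 2.8344, 8.9724 + 2.3783) = (7.0183, 11.3508)
link 2: phi[2] = 65 + -25 + 175 = 215 deg
  cos(215 deg) = -0.8192, sin(215 deg) = -0.5736
  joint[3] = (7.0183, 11.3508) + 11.3 * (-0.8192, -0.5736) = (7.0183 + -9.2564, 11.3508 + -6.4814) = (-2.2381, 4.8693)
End effector: (-2.2381, 4.8693)

Answer: -2.2381 4.8693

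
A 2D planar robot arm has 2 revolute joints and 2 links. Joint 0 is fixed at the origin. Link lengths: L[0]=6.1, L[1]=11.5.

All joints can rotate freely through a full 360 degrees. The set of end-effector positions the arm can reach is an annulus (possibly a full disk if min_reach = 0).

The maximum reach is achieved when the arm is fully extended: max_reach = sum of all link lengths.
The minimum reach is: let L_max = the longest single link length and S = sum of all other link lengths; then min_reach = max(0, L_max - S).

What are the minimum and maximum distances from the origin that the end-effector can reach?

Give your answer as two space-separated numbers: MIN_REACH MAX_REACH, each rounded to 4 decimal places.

Link lengths: [6.1, 11.5]
max_reach = 6.1 + 11.5 = 17.6
L_max = max([6.1, 11.5]) = 11.5
S (sum of others) = 17.6 - 11.5 = 6.1
min_reach = max(0, 11.5 - 6.1) = max(0, 5.4) = 5.4

Answer: 5.4000 17.6000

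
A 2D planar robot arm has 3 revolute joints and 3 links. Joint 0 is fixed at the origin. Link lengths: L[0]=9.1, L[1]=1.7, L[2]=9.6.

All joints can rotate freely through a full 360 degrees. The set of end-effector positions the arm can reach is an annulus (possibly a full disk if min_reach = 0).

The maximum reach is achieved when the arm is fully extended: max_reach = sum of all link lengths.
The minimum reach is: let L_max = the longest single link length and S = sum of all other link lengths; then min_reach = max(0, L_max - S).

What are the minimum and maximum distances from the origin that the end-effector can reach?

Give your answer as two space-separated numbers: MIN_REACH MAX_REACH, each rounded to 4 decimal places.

Answer: 0.0000 20.4000

Derivation:
Link lengths: [9.1, 1.7, 9.6]
max_reach = 9.1 + 1.7 + 9.6 = 20.4
L_max = max([9.1, 1.7, 9.6]) = 9.6
S (sum of others) = 20.4 - 9.6 = 10.8
min_reach = max(0, 9.6 - 10.8) = max(0, -1.2) = 0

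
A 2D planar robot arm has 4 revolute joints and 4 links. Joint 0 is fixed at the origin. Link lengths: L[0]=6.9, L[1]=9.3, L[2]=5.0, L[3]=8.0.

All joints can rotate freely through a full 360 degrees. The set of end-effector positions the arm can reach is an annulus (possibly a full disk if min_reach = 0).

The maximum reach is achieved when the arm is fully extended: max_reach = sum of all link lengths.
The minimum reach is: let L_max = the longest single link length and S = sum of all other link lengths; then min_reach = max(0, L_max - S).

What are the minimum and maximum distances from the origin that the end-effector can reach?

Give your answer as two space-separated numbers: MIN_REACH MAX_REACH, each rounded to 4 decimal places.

Link lengths: [6.9, 9.3, 5.0, 8.0]
max_reach = 6.9 + 9.3 + 5 + 8 = 29.2
L_max = max([6.9, 9.3, 5.0, 8.0]) = 9.3
S (sum of others) = 29.2 - 9.3 = 19.9
min_reach = max(0, 9.3 - 19.9) = max(0, -10.6) = 0

Answer: 0.0000 29.2000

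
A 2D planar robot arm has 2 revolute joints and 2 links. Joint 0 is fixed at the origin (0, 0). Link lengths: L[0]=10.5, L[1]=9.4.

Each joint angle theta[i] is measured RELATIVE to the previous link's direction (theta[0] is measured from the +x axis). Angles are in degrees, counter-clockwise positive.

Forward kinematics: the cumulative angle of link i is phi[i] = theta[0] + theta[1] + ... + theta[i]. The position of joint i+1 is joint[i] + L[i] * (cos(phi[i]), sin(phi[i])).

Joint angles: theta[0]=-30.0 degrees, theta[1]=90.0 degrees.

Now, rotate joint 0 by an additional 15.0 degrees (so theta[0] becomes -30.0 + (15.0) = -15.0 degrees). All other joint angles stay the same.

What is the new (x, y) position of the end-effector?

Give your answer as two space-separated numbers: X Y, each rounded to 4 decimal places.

joint[0] = (0.0000, 0.0000)  (base)
link 0: phi[0] = -15 = -15 deg
  cos(-15 deg) = 0.9659, sin(-15 deg) = -0.2588
  joint[1] = (0.0000, 0.0000) + 10.5 * (0.9659, -0.2588) = (0.0000 + 10.1422, 0.0000 + -2.7176) = (10.1422, -2.7176)
link 1: phi[1] = -15 + 90 = 75 deg
  cos(75 deg) = 0.2588, sin(75 deg) = 0.9659
  joint[2] = (10.1422, -2.7176) + 9.4 * (0.2588, 0.9659) = (10.1422 + 2.4329, -2.7176 + 9.0797) = (12.5751, 6.3621)
End effector: (12.5751, 6.3621)

Answer: 12.5751 6.3621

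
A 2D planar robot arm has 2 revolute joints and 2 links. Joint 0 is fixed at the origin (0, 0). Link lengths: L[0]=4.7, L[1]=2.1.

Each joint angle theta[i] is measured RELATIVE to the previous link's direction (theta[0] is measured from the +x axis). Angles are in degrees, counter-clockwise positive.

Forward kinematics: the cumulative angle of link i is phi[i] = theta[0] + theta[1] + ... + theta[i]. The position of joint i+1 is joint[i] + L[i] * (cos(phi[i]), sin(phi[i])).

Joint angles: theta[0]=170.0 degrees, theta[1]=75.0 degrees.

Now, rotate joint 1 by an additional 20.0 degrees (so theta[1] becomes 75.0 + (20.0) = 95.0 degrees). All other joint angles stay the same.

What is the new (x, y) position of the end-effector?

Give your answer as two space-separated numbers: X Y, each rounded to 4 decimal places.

joint[0] = (0.0000, 0.0000)  (base)
link 0: phi[0] = 170 = 170 deg
  cos(170 deg) = -0.9848, sin(170 deg) = 0.1736
  joint[1] = (0.0000, 0.0000) + 4.7 * (-0.9848, 0.1736) = (0.0000 + -4.6286, 0.0000 + 0.8161) = (-4.6286, 0.8161)
link 1: phi[1] = 170 + 95 = 265 deg
  cos(265 deg) = -0.0872, sin(265 deg) = -0.9962
  joint[2] = (-4.6286, 0.8161) + 2.1 * (-0.0872, -0.9962) = (-4.6286 + -0.1830, 0.8161 + -2.0920) = (-4.8116, -1.2759)
End effector: (-4.8116, -1.2759)

Answer: -4.8116 -1.2759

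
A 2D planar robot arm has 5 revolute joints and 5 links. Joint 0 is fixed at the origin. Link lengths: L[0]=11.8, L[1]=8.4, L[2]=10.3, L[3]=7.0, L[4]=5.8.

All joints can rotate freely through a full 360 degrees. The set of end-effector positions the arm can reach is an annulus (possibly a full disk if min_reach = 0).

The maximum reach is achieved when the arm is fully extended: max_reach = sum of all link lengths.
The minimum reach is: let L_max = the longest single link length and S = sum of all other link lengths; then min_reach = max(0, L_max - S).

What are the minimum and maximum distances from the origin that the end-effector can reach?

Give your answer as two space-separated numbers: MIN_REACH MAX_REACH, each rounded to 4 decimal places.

Answer: 0.0000 43.3000

Derivation:
Link lengths: [11.8, 8.4, 10.3, 7.0, 5.8]
max_reach = 11.8 + 8.4 + 10.3 + 7 + 5.8 = 43.3
L_max = max([11.8, 8.4, 10.3, 7.0, 5.8]) = 11.8
S (sum of others) = 43.3 - 11.8 = 31.5
min_reach = max(0, 11.8 - 31.5) = max(0, -19.7) = 0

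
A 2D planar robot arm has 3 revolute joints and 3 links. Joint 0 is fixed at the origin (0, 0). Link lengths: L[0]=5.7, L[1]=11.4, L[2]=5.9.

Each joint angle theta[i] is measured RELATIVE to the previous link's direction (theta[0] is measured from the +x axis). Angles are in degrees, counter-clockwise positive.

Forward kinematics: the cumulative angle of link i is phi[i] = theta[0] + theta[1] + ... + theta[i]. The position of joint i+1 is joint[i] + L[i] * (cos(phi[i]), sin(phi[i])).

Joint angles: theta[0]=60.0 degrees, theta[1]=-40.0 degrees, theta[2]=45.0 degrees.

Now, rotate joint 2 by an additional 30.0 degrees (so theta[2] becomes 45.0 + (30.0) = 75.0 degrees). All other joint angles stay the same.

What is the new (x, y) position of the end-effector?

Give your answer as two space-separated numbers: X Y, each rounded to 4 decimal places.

joint[0] = (0.0000, 0.0000)  (base)
link 0: phi[0] = 60 = 60 deg
  cos(60 deg) = 0.5000, sin(60 deg) = 0.8660
  joint[1] = (0.0000, 0.0000) + 5.7 * (0.5000, 0.8660) = (0.0000 + 2.8500, 0.0000 + 4.9363) = (2.8500, 4.9363)
link 1: phi[1] = 60 + -40 = 20 deg
  cos(20 deg) = 0.9397, sin(20 deg) = 0.3420
  joint[2] = (2.8500, 4.9363) + 11.4 * (0.9397, 0.3420) = (2.8500 + 10.7125, 4.9363 + 3.8990) = (13.5625, 8.8354)
link 2: phi[2] = 60 + -40 + 75 = 95 deg
  cos(95 deg) = -0.0872, sin(95 deg) = 0.9962
  joint[3] = (13.5625, 8.8354) + 5.9 * (-0.0872, 0.9962) = (13.5625 + -0.5142, 8.8354 + 5.8775) = (13.0483, 14.7129)
End effector: (13.0483, 14.7129)

Answer: 13.0483 14.7129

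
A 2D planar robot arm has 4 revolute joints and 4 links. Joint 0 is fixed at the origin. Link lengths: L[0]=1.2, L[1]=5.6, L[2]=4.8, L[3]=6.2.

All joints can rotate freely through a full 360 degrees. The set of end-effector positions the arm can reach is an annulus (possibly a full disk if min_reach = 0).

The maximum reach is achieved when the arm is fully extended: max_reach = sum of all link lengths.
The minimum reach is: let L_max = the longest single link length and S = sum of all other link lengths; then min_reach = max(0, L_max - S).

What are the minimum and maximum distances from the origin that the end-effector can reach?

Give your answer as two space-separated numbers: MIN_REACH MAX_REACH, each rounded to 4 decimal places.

Answer: 0.0000 17.8000

Derivation:
Link lengths: [1.2, 5.6, 4.8, 6.2]
max_reach = 1.2 + 5.6 + 4.8 + 6.2 = 17.8
L_max = max([1.2, 5.6, 4.8, 6.2]) = 6.2
S (sum of others) = 17.8 - 6.2 = 11.6
min_reach = max(0, 6.2 - 11.6) = max(0, -5.4) = 0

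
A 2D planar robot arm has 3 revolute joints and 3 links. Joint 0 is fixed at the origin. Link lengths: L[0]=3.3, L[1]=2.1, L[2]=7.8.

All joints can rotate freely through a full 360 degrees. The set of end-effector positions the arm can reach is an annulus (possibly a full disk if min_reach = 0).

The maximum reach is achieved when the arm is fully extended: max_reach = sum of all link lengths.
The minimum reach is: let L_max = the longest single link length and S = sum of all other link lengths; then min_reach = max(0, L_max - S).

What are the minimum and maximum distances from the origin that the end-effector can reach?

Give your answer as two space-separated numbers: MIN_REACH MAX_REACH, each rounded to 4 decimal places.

Link lengths: [3.3, 2.1, 7.8]
max_reach = 3.3 + 2.1 + 7.8 = 13.2
L_max = max([3.3, 2.1, 7.8]) = 7.8
S (sum of others) = 13.2 - 7.8 = 5.4
min_reach = max(0, 7.8 - 5.4) = max(0, 2.4) = 2.4

Answer: 2.4000 13.2000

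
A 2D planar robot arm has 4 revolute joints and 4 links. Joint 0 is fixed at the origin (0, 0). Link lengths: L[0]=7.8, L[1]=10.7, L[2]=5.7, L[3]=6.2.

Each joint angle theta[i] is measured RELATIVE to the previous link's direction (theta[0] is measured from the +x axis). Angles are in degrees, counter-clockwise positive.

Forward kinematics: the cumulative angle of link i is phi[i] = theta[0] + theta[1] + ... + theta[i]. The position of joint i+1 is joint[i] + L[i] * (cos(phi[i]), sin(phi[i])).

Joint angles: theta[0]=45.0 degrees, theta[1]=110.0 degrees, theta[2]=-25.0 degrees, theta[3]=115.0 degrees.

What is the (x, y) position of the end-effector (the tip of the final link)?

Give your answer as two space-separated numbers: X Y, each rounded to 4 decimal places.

Answer: -10.4662 8.7848

Derivation:
joint[0] = (0.0000, 0.0000)  (base)
link 0: phi[0] = 45 = 45 deg
  cos(45 deg) = 0.7071, sin(45 deg) = 0.7071
  joint[1] = (0.0000, 0.0000) + 7.8 * (0.7071, 0.7071) = (0.0000 + 5.5154, 0.0000 + 5.5154) = (5.5154, 5.5154)
link 1: phi[1] = 45 + 110 = 155 deg
  cos(155 deg) = -0.9063, sin(155 deg) = 0.4226
  joint[2] = (5.5154, 5.5154) + 10.7 * (-0.9063, 0.4226) = (5.5154 + -9.6975, 5.5154 + 4.5220) = (-4.1821, 10.0374)
link 2: phi[2] = 45 + 110 + -25 = 130 deg
  cos(130 deg) = -0.6428, sin(130 deg) = 0.7660
  joint[3] = (-4.1821, 10.0374) + 5.7 * (-0.6428, 0.7660) = (-4.1821 + -3.6639, 10.0374 + 4.3665) = (-7.8459, 14.4039)
link 3: phi[3] = 45 + 110 + -25 + 115 = 245 deg
  cos(245 deg) = -0.4226, sin(245 deg) = -0.9063
  joint[4] = (-7.8459, 14.4039) + 6.2 * (-0.4226, -0.9063) = (-7.8459 + -2.6202, 14.4039 + -5.6191) = (-10.4662, 8.7848)
End effector: (-10.4662, 8.7848)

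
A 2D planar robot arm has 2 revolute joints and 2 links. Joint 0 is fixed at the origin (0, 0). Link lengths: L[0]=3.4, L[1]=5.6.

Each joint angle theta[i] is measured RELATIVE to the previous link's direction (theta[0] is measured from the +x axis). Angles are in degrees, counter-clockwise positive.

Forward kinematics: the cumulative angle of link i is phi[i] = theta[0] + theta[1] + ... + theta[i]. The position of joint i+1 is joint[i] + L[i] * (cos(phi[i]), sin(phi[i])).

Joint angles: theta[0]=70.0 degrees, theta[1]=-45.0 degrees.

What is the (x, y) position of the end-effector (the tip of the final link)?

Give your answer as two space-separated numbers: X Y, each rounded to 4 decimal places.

Answer: 6.2382 5.5616

Derivation:
joint[0] = (0.0000, 0.0000)  (base)
link 0: phi[0] = 70 = 70 deg
  cos(70 deg) = 0.3420, sin(70 deg) = 0.9397
  joint[1] = (0.0000, 0.0000) + 3.4 * (0.3420, 0.9397) = (0.0000 + 1.1629, 0.0000 + 3.1950) = (1.1629, 3.1950)
link 1: phi[1] = 70 + -45 = 25 deg
  cos(25 deg) = 0.9063, sin(25 deg) = 0.4226
  joint[2] = (1.1629, 3.1950) + 5.6 * (0.9063, 0.4226) = (1.1629 + 5.0753, 3.1950 + 2.3667) = (6.2382, 5.5616)
End effector: (6.2382, 5.5616)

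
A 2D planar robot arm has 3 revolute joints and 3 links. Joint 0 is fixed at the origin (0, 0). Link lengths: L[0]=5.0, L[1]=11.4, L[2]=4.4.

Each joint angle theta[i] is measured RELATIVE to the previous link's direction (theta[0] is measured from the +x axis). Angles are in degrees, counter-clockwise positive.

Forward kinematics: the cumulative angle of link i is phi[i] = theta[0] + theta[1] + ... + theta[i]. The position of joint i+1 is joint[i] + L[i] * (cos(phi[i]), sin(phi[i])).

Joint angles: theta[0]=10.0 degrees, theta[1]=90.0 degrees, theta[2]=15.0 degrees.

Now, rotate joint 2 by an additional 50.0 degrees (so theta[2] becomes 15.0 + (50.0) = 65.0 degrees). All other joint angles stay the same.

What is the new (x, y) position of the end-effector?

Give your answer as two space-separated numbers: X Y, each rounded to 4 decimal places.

Answer: -1.3056 13.2339

Derivation:
joint[0] = (0.0000, 0.0000)  (base)
link 0: phi[0] = 10 = 10 deg
  cos(10 deg) = 0.9848, sin(10 deg) = 0.1736
  joint[1] = (0.0000, 0.0000) + 5 * (0.9848, 0.1736) = (0.0000 + 4.9240, 0.0000 + 0.8682) = (4.9240, 0.8682)
link 1: phi[1] = 10 + 90 = 100 deg
  cos(100 deg) = -0.1736, sin(100 deg) = 0.9848
  joint[2] = (4.9240, 0.8682) + 11.4 * (-0.1736, 0.9848) = (4.9240 + -1.9796, 0.8682 + 11.2268) = (2.9444, 12.0950)
link 2: phi[2] = 10 + 90 + 65 = 165 deg
  cos(165 deg) = -0.9659, sin(165 deg) = 0.2588
  joint[3] = (2.9444, 12.0950) + 4.4 * (-0.9659, 0.2588) = (2.9444 + -4.2501, 12.0950 + 1.1388) = (-1.3056, 13.2339)
End effector: (-1.3056, 13.2339)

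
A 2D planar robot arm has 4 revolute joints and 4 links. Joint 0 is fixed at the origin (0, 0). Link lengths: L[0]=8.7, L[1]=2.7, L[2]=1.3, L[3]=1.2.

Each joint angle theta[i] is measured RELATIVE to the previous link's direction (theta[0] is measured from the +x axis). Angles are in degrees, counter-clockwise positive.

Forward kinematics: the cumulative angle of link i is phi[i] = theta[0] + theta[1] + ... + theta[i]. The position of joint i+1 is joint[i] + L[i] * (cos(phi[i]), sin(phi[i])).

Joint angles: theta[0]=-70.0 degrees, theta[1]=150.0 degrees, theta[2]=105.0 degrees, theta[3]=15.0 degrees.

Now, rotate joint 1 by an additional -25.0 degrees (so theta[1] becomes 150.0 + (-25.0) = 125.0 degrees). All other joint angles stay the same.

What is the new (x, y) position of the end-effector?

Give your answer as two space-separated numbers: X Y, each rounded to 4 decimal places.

Answer: 2.1072 -5.4144

Derivation:
joint[0] = (0.0000, 0.0000)  (base)
link 0: phi[0] = -70 = -70 deg
  cos(-70 deg) = 0.3420, sin(-70 deg) = -0.9397
  joint[1] = (0.0000, 0.0000) + 8.7 * (0.3420, -0.9397) = (0.0000 + 2.9756, 0.0000 + -8.1753) = (2.9756, -8.1753)
link 1: phi[1] = -70 + 125 = 55 deg
  cos(55 deg) = 0.5736, sin(55 deg) = 0.8192
  joint[2] = (2.9756, -8.1753) + 2.7 * (0.5736, 0.8192) = (2.9756 + 1.5487, -8.1753 + 2.2117) = (4.5242, -5.9636)
link 2: phi[2] = -70 + 125 + 105 = 160 deg
  cos(160 deg) = -0.9397, sin(160 deg) = 0.3420
  joint[3] = (4.5242, -5.9636) + 1.3 * (-0.9397, 0.3420) = (4.5242 + -1.2216, -5.9636 + 0.4446) = (3.3026, -5.5190)
link 3: phi[3] = -70 + 125 + 105 + 15 = 175 deg
  cos(175 deg) = -0.9962, sin(175 deg) = 0.0872
  joint[4] = (3.3026, -5.5190) + 1.2 * (-0.9962, 0.0872) = (3.3026 + -1.1954, -5.5190 + 0.1046) = (2.1072, -5.4144)
End effector: (2.1072, -5.4144)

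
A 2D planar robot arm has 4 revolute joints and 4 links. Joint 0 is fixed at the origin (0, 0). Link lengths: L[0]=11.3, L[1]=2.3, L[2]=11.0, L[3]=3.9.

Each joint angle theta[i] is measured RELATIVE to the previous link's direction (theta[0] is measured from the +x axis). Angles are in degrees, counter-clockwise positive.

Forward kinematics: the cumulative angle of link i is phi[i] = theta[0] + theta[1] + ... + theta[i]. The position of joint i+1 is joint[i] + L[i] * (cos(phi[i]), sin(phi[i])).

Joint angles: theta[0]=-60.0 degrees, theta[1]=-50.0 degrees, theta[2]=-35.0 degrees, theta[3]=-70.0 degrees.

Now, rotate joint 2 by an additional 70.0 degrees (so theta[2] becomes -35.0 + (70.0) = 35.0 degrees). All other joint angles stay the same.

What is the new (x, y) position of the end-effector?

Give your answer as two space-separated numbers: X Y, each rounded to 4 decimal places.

Answer: 4.5157 -24.8095

Derivation:
joint[0] = (0.0000, 0.0000)  (base)
link 0: phi[0] = -60 = -60 deg
  cos(-60 deg) = 0.5000, sin(-60 deg) = -0.8660
  joint[1] = (0.0000, 0.0000) + 11.3 * (0.5000, -0.8660) = (0.0000 + 5.6500, 0.0000 + -9.7861) = (5.6500, -9.7861)
link 1: phi[1] = -60 + -50 = -110 deg
  cos(-110 deg) = -0.3420, sin(-110 deg) = -0.9397
  joint[2] = (5.6500, -9.7861) + 2.3 * (-0.3420, -0.9397) = (5.6500 + -0.7866, -9.7861 + -2.1613) = (4.8634, -11.9474)
link 2: phi[2] = -60 + -50 + 35 = -75 deg
  cos(-75 deg) = 0.2588, sin(-75 deg) = -0.9659
  joint[3] = (4.8634, -11.9474) + 11 * (0.2588, -0.9659) = (4.8634 + 2.8470, -11.9474 + -10.6252) = (7.7104, -22.5726)
link 3: phi[3] = -60 + -50 + 35 + -70 = -145 deg
  cos(-145 deg) = -0.8192, sin(-145 deg) = -0.5736
  joint[4] = (7.7104, -22.5726) + 3.9 * (-0.8192, -0.5736) = (7.7104 + -3.1947, -22.5726 + -2.2369) = (4.5157, -24.8095)
End effector: (4.5157, -24.8095)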